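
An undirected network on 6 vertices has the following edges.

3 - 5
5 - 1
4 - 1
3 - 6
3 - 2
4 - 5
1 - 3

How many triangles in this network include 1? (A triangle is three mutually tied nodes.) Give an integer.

2

1's neighbors: 3, 4, and 5.
Neighbor pairs that are themselves tied: 1–3–5; 1–4–5. Each forms one triangle with 1, for 2 in total.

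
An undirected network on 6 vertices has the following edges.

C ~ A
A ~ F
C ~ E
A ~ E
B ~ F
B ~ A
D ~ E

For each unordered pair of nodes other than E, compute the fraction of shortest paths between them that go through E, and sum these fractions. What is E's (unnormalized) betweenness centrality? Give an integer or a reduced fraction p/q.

4

Pairs whose geodesics pass through E — F–D: 1; C–D: 1; A–D: 1; B–D: 1.
All other pairs contribute 0.
Summing the contributions gives betweenness(E) = 4.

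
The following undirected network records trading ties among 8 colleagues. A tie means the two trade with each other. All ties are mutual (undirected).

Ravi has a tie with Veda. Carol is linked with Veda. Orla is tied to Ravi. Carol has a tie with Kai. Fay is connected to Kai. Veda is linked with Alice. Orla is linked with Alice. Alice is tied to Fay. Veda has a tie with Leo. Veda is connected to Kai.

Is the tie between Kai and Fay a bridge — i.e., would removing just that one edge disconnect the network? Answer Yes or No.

Even without that edge, Kai still reaches Fay via Kai – Veda – Alice – Fay, so the network stays connected. Not a bridge.

No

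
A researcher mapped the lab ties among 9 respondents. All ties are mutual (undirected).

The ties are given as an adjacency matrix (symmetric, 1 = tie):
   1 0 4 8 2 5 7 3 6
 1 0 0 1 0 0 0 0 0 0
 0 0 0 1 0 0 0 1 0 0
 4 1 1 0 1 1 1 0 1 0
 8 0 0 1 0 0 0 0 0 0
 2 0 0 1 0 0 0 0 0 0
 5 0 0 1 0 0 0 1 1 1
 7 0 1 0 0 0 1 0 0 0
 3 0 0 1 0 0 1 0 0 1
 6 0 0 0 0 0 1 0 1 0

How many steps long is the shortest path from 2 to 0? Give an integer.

2

One shortest route is 2 – 4 – 0, which uses 2 edges, and 2 and 0 are not directly tied, so nothing shorter exists. So d(2,0) = 2.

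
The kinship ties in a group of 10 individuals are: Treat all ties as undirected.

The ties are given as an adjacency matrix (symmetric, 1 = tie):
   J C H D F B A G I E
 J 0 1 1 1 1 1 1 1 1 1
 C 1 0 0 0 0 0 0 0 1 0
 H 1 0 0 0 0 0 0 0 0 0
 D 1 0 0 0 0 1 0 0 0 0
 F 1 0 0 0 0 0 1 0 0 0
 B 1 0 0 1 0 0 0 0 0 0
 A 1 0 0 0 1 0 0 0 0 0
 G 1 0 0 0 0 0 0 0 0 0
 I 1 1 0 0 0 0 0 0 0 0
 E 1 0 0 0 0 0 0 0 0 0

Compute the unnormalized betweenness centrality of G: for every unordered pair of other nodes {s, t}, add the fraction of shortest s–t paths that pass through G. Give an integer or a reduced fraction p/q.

0

No shortest path between any pair of other nodes passes through G.
Summing the contributions gives betweenness(G) = 0.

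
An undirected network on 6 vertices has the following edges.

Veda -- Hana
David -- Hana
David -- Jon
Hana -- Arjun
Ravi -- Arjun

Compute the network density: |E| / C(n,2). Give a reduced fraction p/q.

1/3

There are 5 edges and 6 nodes, so the maximum possible is C(6,2) = 15.
Density = 5/15 = 1/3.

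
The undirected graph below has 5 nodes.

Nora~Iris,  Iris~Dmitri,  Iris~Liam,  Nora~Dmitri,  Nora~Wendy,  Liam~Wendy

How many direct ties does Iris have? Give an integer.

3

Iris is directly tied to Dmitri, Liam, and Nora. That is 3 neighbors, so the degree of Iris is 3.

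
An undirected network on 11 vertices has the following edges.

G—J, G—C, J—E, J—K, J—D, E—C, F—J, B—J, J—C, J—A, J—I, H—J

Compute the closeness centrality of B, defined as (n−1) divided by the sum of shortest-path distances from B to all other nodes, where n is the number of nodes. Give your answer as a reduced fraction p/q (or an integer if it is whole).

Distances from B: A:2, C:2, D:2, E:2, F:2, G:2, H:2, I:2, J:1, K:2. Sum = 19.
n = 11, so closeness = 10/19.

10/19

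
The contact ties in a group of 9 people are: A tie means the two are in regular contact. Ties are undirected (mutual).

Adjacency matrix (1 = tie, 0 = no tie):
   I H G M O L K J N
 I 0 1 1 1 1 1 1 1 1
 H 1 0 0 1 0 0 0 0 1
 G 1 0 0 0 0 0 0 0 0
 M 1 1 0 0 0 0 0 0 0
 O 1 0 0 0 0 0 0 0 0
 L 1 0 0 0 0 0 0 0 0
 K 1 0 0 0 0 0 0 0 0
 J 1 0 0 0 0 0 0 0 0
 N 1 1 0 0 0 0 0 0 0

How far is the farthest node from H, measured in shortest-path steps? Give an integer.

2

Distances from H: G:2, I:1, J:2, K:2, L:2, M:1, N:1, O:2.
The largest is 2 (to G, O, L, K, and J), so the eccentricity of H is 2.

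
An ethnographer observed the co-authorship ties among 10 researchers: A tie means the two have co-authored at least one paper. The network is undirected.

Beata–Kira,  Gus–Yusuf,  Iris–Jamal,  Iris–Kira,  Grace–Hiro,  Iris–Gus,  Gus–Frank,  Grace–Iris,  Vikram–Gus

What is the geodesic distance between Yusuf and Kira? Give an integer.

One shortest route is Yusuf – Gus – Iris – Kira, which uses 3 edges, and at distance 2 from Yusuf we only reach {Frank, Iris, Vikram}, which does not include Kira. So d(Yusuf,Kira) = 3.

3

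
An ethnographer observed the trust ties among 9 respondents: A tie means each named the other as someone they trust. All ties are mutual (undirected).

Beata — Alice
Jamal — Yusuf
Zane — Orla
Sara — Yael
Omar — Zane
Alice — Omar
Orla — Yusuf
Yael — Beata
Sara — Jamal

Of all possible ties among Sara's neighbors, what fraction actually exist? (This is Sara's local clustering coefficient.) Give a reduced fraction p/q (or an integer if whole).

Sara's neighbors: Jamal and Yael (k = 2).
Possible neighbor pairs: C(2,2) = 1. Edges among them: none → e = 0.
Clustering(Sara) = 0/1.

0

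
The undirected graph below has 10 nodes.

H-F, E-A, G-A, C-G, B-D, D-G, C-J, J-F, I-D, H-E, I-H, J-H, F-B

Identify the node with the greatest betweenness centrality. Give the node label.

Unnormalized betweenness of each node: A:7/3, B:11/6, C:8/3, D:19/3, E:10/3, F:23/6, G:22/3, H:59/6, I:13/6, J:13/3.
H has the largest value, 59/6, making it the main broker — the node through which the most shortest paths run.

H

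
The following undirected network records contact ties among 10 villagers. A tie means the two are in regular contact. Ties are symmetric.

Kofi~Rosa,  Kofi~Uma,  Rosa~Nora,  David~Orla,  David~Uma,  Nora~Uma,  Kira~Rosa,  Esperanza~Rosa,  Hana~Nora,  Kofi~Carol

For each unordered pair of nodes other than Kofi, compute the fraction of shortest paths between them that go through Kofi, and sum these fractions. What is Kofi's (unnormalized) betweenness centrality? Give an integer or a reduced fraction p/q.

Pairs whose geodesics pass through Kofi — Uma–Carol: 1; Uma–Esperanza: 1/2; Uma–Kira: 1/2; Uma–Rosa: 1/2; Carol–David: 1; Carol–Esperanza: 1; Carol–Kira: 1; Carol–Hana: 2/2; Carol–Rosa: 1; Carol–Orla: 1; Carol–Nora: 2/2; David–Esperanza: 1/2; David–Kira: 1/2; David–Rosa: 1/2 … (+3 more pairs).
All other pairs contribute 0.
Summing the contributions gives betweenness(Kofi) = 25/2.

25/2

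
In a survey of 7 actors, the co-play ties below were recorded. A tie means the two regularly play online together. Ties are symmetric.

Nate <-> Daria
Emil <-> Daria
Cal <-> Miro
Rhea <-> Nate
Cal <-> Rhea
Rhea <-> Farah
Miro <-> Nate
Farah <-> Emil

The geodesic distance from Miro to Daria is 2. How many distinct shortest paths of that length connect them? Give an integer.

The shortest distance is 2, and the only length-2 path is Miro–Nate–Daria. So there is exactly 1 shortest path.

1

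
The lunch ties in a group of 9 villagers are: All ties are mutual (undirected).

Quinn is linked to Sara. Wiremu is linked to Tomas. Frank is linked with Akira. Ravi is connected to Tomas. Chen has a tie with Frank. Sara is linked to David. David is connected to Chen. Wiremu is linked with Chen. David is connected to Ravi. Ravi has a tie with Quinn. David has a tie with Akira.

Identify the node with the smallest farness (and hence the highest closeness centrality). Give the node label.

Farness (sum of distances to all others) for each node — Akira:17, Chen:14, David:12, Frank:19, Quinn:19, Ravi:14, Sara:17, Tomas:17, Wiremu:17.
The smallest farness is 12, for David, so David has the highest closeness.

David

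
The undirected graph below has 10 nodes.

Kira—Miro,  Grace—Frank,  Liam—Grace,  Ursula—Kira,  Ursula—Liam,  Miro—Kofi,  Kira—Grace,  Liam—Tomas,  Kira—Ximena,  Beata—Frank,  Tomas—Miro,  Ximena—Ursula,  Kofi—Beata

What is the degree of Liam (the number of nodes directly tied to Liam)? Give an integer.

3

Liam is directly tied to Grace, Tomas, and Ursula. That is 3 neighbors, so the degree of Liam is 3.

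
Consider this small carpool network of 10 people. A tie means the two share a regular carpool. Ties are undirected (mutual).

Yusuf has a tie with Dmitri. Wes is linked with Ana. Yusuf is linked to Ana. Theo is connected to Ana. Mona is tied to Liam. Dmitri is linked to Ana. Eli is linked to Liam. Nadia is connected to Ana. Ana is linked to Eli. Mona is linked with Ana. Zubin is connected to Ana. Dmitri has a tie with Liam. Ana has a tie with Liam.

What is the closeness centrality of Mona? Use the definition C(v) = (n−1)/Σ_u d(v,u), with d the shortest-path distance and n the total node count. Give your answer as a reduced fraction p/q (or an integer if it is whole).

Distances from Mona: Ana:1, Dmitri:2, Eli:2, Liam:1, Nadia:2, Theo:2, Wes:2, Yusuf:2, Zubin:2. Sum = 16.
n = 10, so closeness = 9/16.

9/16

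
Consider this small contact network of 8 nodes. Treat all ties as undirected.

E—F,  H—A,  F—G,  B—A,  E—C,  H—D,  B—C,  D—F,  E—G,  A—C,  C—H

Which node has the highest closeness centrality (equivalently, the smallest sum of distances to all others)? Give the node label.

Farness (sum of distances to all others) for each node — A:13, B:15, C:10, D:13, E:11, F:13, G:15, H:12.
The smallest farness is 10, for C, so C has the highest closeness.

C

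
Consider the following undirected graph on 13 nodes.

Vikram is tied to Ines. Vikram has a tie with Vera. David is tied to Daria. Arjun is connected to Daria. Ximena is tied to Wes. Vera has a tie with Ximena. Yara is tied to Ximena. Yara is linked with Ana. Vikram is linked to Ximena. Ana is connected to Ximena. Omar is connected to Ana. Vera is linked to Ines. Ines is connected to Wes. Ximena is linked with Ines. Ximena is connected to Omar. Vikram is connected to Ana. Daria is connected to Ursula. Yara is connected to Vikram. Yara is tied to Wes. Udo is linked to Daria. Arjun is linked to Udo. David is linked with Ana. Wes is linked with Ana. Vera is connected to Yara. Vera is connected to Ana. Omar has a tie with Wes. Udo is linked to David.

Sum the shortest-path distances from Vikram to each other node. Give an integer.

25

Distances from Vikram: Ana:1, Arjun:4, Daria:3, David:2, Ines:1, Omar:2, Udo:3, Ursula:4, Vera:1, Wes:2, Ximena:1, Yara:1.
Sum = 1 + 4 + 3 + 2 + 1 + 2 + 3 + 4 + 1 + 2 + 1 + 1 = 25.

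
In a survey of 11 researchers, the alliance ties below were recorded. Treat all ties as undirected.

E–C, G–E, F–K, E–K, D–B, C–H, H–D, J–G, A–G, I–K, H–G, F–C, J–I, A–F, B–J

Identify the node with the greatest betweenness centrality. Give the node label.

G

Unnormalized betweenness of each node: A:11/6, B:9/4, C:5, D:7/3, E:25/6, F:49/12, G:155/12, H:97/12, I:37/12, J:113/12, K:29/6.
G has the largest value, 155/12, making it the main broker — the node through which the most shortest paths run.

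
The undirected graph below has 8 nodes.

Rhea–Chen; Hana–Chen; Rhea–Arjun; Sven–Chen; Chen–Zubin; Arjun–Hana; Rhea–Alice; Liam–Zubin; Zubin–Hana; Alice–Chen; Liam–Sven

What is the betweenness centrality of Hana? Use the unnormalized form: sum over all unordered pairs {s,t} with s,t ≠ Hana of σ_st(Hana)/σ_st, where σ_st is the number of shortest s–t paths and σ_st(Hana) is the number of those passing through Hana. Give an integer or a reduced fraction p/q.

3

Pairs whose geodesics pass through Hana — Zubin–Arjun: 1; Liam–Arjun: 1; Sven–Arjun: 1/2; Chen–Arjun: 1/2.
All other pairs contribute 0.
Summing the contributions gives betweenness(Hana) = 3.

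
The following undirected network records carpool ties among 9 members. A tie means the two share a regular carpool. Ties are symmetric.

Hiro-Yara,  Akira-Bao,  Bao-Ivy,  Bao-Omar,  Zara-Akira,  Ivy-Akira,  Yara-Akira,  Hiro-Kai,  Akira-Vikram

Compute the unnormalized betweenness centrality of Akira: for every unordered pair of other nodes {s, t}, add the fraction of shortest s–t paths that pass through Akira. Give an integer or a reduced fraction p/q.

Pairs whose geodesics pass through Akira — Zara–Omar: 1; Zara–Kai: 1; Zara–Bao: 1; Zara–Vikram: 1; Zara–Hiro: 1; Zara–Yara: 1; Zara–Ivy: 1; Omar–Kai: 1; Omar–Vikram: 1; Omar–Hiro: 1; Omar–Yara: 1; Kai–Bao: 1; Kai–Vikram: 1; Kai–Ivy: 1 … (+8 more pairs).
All other pairs contribute 0.
Summing the contributions gives betweenness(Akira) = 22.

22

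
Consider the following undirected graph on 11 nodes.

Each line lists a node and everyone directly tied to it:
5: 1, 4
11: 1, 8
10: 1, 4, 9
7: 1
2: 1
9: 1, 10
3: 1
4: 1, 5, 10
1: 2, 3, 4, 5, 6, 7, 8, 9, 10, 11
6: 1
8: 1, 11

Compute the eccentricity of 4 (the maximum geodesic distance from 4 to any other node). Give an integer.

Distances from 4: 1:1, 2:2, 3:2, 5:1, 6:2, 7:2, 8:2, 9:2, 10:1, 11:2.
The largest is 2 (to 6, 3, 8, 7, 11, 9, and 2), so the eccentricity of 4 is 2.

2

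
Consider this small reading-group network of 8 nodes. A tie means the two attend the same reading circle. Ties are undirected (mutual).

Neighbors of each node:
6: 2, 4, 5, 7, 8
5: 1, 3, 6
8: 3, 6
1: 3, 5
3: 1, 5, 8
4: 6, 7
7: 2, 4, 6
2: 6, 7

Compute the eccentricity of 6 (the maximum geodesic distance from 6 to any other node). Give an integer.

Distances from 6: 1:2, 2:1, 3:2, 4:1, 5:1, 7:1, 8:1.
The largest is 2 (to 3 and 1), so the eccentricity of 6 is 2.

2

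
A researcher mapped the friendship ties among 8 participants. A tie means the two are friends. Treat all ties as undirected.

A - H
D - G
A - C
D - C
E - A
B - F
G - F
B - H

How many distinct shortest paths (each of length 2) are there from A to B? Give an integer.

The shortest distance is 2, and the only length-2 path is A–H–B. So there is exactly 1 shortest path.

1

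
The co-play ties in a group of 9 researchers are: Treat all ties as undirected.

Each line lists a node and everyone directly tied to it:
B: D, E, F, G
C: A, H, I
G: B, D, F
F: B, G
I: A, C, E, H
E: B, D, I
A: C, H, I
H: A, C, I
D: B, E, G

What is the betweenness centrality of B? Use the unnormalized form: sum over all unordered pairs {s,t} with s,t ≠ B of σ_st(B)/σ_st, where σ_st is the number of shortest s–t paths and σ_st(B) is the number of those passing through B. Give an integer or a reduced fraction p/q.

8

Pairs whose geodesics pass through B — F–D: 1/2; F–C: 1; F–H: 1; F–E: 1; F–A: 1; F–I: 1; G–C: 1/2; G–H: 1/2; G–E: 1/2; G–A: 1/2; G–I: 1/2.
All other pairs contribute 0.
Summing the contributions gives betweenness(B) = 8.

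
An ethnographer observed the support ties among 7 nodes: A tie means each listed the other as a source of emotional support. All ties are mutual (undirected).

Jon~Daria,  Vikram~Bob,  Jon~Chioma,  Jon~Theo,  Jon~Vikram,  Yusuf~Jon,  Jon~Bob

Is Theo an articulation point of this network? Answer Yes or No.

Even without Theo, every remaining node can still reach every other (the residual graph is connected), so Theo is not a cut vertex.

No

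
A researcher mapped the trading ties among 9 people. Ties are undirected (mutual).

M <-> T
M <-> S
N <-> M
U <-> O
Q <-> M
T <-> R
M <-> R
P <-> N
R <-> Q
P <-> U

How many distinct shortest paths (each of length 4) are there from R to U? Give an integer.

1

The shortest distance is 4, and the only length-4 path is R–M–N–P–U. So there is exactly 1 shortest path.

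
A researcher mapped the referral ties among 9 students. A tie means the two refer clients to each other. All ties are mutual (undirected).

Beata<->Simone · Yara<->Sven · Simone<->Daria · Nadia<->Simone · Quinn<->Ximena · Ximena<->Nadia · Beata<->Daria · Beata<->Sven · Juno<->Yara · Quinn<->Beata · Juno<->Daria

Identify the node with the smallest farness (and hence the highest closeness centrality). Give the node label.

Beata

Farness (sum of distances to all others) for each node — Beata:12, Daria:14, Juno:18, Nadia:18, Quinn:16, Simone:14, Sven:16, Ximena:20, Yara:20.
The smallest farness is 12, for Beata, so Beata has the highest closeness.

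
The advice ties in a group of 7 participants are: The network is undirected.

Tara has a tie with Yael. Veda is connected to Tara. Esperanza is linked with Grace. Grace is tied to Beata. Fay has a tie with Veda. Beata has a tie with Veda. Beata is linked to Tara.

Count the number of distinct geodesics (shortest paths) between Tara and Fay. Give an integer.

1

The shortest distance is 2, and the only length-2 path is Tara–Veda–Fay. So there is exactly 1 shortest path.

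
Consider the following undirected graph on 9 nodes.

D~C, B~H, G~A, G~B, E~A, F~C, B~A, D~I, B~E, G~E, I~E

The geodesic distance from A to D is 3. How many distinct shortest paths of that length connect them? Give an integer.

The shortest distance is 3, and the only length-3 path is A–E–I–D. So there is exactly 1 shortest path.

1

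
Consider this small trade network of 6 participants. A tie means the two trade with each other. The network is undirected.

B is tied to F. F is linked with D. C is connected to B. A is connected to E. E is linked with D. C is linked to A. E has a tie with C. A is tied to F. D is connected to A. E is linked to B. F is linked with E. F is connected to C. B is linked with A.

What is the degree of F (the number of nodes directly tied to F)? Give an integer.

5

F is directly tied to A, B, C, D, and E. That is 5 neighbors, so the degree of F is 5.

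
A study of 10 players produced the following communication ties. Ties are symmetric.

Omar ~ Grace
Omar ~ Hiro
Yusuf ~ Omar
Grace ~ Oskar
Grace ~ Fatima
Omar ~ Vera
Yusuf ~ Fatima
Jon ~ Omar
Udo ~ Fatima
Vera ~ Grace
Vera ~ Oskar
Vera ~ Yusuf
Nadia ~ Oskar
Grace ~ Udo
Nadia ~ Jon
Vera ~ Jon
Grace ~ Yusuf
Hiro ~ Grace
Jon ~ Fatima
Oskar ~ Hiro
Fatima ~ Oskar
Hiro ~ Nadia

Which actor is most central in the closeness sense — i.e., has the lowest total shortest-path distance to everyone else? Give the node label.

Farness (sum of distances to all others) for each node — Fatima:13, Grace:11, Hiro:14, Jon:14, Nadia:17, Omar:13, Oskar:13, Udo:17, Vera:13, Yusuf:15.
The smallest farness is 11, for Grace, so Grace has the highest closeness.

Grace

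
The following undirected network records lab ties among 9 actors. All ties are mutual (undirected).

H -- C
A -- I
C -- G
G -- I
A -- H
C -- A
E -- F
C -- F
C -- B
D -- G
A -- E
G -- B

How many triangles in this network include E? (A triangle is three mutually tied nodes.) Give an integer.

0

E's neighbors are A and F, but none of them are tied to each other, so no triangle contains E.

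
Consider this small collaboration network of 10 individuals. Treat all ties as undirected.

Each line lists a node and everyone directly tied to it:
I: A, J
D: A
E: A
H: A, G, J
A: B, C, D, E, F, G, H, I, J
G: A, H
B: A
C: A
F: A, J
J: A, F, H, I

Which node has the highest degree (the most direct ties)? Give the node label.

A

Degrees — A:9, B:1, C:1, D:1, E:1, F:2, G:2, H:3, I:2, J:4.
The maximum is 9, attained only by A.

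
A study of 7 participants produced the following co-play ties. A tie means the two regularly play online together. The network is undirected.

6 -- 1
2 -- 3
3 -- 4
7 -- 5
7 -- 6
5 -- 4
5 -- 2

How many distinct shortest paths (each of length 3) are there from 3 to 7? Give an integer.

2

The shortest distance is 3. The length-3 paths are: 3–2–5–7; 3–4–5–7.
That gives 2 distinct shortest paths.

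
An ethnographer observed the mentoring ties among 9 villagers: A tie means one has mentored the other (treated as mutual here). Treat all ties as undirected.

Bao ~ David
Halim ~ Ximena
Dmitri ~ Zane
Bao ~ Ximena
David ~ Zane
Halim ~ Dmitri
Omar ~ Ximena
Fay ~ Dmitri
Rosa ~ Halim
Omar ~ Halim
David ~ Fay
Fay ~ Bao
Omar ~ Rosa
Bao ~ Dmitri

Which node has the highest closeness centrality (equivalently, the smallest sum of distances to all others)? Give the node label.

Farness (sum of distances to all others) for each node — Bao:13, David:17, Dmitri:12, Fay:15, Halim:13, Omar:16, Rosa:19, Ximena:14, Zane:17.
The smallest farness is 12, for Dmitri, so Dmitri has the highest closeness.

Dmitri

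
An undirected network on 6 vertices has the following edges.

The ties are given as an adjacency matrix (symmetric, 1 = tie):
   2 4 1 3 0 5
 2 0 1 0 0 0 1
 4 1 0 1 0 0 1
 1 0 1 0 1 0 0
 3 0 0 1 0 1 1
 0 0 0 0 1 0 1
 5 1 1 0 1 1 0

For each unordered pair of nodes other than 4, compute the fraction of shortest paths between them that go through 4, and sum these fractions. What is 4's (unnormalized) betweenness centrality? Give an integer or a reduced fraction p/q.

Pairs whose geodesics pass through 4 — 2–1: 1; 1–5: 1/2.
All other pairs contribute 0.
Summing the contributions gives betweenness(4) = 3/2.

3/2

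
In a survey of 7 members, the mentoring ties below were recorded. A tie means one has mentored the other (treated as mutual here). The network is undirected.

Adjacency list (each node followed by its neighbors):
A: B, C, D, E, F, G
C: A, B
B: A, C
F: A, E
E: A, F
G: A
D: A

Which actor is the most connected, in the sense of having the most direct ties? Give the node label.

Degrees — A:6, B:2, C:2, D:1, E:2, F:2, G:1.
The maximum is 6, attained only by A.

A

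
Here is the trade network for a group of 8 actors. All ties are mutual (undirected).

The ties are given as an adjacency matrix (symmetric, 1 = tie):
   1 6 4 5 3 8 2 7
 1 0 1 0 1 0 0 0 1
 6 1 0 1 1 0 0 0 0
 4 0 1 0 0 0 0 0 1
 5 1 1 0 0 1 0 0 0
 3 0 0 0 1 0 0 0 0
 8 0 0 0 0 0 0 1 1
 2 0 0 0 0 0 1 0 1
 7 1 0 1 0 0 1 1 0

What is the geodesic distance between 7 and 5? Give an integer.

One shortest route is 7 – 1 – 5, which uses 2 edges, and 7 and 5 are not directly tied, so nothing shorter exists. So d(7,5) = 2.

2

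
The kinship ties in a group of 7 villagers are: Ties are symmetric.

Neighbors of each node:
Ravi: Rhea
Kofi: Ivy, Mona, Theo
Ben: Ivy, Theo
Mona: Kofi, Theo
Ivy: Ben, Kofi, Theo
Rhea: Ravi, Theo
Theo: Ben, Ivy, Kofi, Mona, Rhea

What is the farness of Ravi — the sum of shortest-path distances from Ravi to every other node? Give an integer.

Distances from Ravi: Ben:3, Ivy:3, Kofi:3, Mona:3, Rhea:1, Theo:2.
Sum = 3 + 3 + 3 + 3 + 1 + 2 = 15.

15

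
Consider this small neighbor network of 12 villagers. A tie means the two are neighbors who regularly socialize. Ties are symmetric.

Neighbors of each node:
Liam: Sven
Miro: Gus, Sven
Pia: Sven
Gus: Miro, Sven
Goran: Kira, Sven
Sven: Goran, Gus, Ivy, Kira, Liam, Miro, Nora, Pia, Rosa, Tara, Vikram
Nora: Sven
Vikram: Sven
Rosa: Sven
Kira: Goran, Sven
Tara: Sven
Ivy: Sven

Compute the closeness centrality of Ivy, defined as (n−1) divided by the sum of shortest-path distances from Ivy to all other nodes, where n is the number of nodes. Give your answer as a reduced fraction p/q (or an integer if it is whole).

11/21

Distances from Ivy: Goran:2, Gus:2, Kira:2, Liam:2, Miro:2, Nora:2, Pia:2, Rosa:2, Sven:1, Tara:2, Vikram:2. Sum = 21.
n = 12, so closeness = 11/21.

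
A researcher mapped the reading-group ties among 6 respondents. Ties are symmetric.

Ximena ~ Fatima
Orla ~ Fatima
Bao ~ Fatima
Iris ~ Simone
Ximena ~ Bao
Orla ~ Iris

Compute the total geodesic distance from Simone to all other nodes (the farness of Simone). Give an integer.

Distances from Simone: Bao:4, Fatima:3, Iris:1, Orla:2, Ximena:4.
Sum = 4 + 3 + 1 + 2 + 4 = 14.

14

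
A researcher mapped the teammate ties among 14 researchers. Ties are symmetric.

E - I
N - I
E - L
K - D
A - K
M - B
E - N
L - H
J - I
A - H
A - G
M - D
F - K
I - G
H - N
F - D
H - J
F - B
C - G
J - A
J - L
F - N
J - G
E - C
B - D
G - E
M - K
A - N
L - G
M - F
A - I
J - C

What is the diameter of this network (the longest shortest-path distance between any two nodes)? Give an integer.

Eccentricity of each node (its greatest distance to any other): A:3, B:4, C:4, D:4, E:3, F:3, G:4, H:3, I:3, J:4, K:3, L:4, M:4, N:2.
The maximum eccentricity is 4, realized for instance by the pair J–B via J – I – N – F – B. So the diameter is 4.

4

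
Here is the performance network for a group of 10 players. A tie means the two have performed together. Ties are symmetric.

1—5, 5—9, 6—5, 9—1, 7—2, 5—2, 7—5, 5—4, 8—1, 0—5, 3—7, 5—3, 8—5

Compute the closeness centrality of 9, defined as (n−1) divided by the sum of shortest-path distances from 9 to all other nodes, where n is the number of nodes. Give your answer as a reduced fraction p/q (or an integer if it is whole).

9/16

Distances from 9: 0:2, 1:1, 2:2, 3:2, 4:2, 5:1, 6:2, 7:2, 8:2. Sum = 16.
n = 10, so closeness = 9/16.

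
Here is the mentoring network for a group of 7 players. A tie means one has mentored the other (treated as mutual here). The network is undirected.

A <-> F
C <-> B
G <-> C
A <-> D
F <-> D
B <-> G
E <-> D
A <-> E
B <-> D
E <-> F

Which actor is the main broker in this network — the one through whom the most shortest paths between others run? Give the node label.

Unnormalized betweenness of each node: A:0, B:8, C:0, D:9, E:0, F:0, G:0.
D has the largest value, 9, making it the main broker — the node through which the most shortest paths run.

D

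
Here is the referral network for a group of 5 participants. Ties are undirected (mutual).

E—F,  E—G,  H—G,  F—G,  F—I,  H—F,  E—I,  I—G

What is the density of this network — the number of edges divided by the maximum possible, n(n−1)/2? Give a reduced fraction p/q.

4/5

There are 8 edges and 5 nodes, so the maximum possible is C(5,2) = 10.
Density = 8/10 = 4/5.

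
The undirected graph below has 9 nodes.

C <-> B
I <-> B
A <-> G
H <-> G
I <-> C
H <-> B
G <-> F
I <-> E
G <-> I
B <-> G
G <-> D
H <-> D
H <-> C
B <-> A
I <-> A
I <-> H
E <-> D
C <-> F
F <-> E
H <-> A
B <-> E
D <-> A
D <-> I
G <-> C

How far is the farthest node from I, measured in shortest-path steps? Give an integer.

2

Distances from I: A:1, B:1, C:1, D:1, E:1, F:2, G:1, H:1.
The largest is 2 (to F), so the eccentricity of I is 2.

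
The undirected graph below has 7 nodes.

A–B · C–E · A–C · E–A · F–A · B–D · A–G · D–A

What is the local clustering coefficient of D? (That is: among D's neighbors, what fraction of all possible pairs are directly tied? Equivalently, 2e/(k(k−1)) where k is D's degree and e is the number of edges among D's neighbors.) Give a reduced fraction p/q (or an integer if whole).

D's neighbors: A and B (k = 2).
Possible neighbor pairs: C(2,2) = 1. Edges among them: A–B → e = 1.
Clustering(D) = 1/1.

1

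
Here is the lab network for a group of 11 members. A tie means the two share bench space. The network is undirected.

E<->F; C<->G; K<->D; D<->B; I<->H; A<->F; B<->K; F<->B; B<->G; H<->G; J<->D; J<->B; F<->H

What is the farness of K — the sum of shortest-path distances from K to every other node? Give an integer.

Distances from K: A:3, B:1, C:3, D:1, E:3, F:2, G:2, H:3, I:4, J:2.
Sum = 3 + 1 + 3 + 1 + 3 + 2 + 2 + 3 + 4 + 2 = 24.

24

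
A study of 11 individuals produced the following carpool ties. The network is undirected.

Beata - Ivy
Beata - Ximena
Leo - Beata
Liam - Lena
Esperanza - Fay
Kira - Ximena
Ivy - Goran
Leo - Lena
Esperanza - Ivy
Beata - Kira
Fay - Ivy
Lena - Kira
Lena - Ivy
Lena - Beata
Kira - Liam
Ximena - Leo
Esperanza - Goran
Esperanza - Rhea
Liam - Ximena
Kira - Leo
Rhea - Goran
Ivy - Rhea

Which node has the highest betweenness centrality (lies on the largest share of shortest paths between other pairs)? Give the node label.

Unnormalized betweenness of each node: Beata:41/4, Esperanza:1, Fay:0, Goran:0, Ivy:25, Kira:11/12, Lena:32/3, Leo:1/4, Liam:1/4, Rhea:0, Ximena:2/3.
Ivy has the largest value, 25, making it the main broker — the node through which the most shortest paths run.

Ivy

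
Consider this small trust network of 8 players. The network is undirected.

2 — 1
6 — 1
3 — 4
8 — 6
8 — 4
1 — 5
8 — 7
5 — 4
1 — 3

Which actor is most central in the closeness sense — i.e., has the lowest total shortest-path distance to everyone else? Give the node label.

1

Farness (sum of distances to all others) for each node — 1:11, 2:17, 3:13, 4:12, 5:13, 6:12, 7:18, 8:12.
The smallest farness is 11, for 1, so 1 has the highest closeness.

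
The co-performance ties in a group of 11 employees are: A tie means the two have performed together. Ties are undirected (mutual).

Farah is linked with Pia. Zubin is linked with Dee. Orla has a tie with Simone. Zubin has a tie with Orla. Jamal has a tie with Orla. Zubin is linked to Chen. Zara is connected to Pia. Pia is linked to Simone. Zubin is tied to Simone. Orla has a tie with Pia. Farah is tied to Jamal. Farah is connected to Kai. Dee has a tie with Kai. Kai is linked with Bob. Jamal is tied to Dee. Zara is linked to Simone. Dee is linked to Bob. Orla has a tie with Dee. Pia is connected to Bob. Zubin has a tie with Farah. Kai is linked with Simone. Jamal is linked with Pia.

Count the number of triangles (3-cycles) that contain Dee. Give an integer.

3

Dee's neighbors: Bob, Jamal, Kai, Orla, and Zubin.
Neighbor pairs that are themselves tied: Dee–Bob–Kai; Dee–Jamal–Orla; Dee–Orla–Zubin. Each forms one triangle with Dee, for 3 in total.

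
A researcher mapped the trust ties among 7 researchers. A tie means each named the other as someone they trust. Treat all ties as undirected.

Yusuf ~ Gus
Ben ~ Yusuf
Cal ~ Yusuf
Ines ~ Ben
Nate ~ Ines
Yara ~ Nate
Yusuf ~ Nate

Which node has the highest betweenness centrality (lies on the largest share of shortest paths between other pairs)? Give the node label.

Yusuf

Unnormalized betweenness of each node: Ben:3/2, Cal:0, Gus:0, Ines:1, Nate:13/2, Yara:0, Yusuf:10.
Yusuf has the largest value, 10, making it the main broker — the node through which the most shortest paths run.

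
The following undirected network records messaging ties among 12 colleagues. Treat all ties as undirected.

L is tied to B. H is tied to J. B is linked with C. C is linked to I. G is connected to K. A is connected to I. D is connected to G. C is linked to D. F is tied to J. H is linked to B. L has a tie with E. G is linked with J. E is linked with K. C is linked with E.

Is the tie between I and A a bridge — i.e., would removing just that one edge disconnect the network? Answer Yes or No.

Yes

Without the I–A edge there is no alternate route between I and A, so the network disconnects. It is a bridge.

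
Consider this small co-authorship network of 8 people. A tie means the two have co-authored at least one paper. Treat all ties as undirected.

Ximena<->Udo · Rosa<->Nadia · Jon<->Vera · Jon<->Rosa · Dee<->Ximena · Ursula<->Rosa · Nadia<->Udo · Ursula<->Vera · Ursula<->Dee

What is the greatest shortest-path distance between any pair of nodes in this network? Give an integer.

4

Eccentricity of each node (its greatest distance to any other): Dee:3, Jon:4, Nadia:3, Rosa:3, Udo:4, Ursula:3, Vera:4, Ximena:4.
The maximum eccentricity is 4, realized for instance by the pair Vera–Udo via Vera – Ursula – Rosa – Nadia – Udo. So the diameter is 4.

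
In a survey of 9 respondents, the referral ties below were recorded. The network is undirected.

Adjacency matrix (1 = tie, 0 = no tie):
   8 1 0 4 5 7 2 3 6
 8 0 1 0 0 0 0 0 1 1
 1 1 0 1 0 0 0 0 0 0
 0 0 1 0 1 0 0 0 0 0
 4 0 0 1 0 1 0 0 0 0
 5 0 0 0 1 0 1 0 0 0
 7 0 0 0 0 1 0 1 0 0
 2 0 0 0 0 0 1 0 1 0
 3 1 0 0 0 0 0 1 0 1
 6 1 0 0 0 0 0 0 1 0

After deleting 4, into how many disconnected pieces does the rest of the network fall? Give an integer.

4's neighbors (0 and 5) remain reachable from one another through other ties, so the rest of the network stays in one piece.

1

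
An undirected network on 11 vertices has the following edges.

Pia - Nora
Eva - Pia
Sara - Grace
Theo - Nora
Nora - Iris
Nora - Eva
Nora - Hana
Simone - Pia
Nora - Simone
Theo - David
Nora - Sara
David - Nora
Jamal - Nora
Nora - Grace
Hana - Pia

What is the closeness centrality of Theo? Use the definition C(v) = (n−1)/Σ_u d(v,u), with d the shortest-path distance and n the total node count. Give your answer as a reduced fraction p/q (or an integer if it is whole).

5/9

Distances from Theo: David:1, Eva:2, Grace:2, Hana:2, Iris:2, Jamal:2, Nora:1, Pia:2, Sara:2, Simone:2. Sum = 18.
n = 11, so closeness = 10/18 = 5/9.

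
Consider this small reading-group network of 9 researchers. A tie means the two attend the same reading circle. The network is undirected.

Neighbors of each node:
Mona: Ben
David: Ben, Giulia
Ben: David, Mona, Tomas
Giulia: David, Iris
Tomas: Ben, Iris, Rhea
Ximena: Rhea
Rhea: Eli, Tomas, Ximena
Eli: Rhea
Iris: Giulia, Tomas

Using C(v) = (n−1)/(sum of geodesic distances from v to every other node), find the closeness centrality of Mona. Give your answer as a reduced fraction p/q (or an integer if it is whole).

Distances from Mona: Ben:1, David:2, Eli:4, Giulia:3, Iris:3, Rhea:3, Tomas:2, Ximena:4. Sum = 22.
n = 9, so closeness = 8/22 = 4/11.

4/11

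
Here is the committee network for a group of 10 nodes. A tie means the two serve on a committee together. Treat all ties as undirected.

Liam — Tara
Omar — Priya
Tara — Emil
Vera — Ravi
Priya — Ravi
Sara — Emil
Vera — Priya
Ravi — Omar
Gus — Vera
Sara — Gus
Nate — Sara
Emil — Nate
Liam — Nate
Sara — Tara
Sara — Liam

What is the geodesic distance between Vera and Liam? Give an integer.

3

One shortest route is Vera – Gus – Sara – Liam, which uses 3 edges, and at distance 2 from Vera we only reach {Omar, Sara}, which does not include Liam. So d(Vera,Liam) = 3.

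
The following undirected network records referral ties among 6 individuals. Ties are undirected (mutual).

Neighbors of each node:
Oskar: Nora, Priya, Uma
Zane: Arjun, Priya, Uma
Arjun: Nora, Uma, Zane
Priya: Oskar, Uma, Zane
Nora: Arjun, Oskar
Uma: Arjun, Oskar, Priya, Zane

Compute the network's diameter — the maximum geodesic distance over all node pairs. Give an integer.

2

Eccentricity of each node (its greatest distance to any other): Arjun:2, Nora:2, Oskar:2, Priya:2, Uma:2, Zane:2.
The maximum eccentricity is 2, realized for instance by the pair Arjun–Priya via Arjun – Zane – Priya. So the diameter is 2.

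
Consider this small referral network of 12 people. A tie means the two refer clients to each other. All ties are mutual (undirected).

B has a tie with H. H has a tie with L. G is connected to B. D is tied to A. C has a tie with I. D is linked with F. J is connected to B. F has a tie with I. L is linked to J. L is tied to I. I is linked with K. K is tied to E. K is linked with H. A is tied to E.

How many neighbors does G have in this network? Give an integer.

1

G is directly tied to B. That is 1 neighbor, so the degree of G is 1.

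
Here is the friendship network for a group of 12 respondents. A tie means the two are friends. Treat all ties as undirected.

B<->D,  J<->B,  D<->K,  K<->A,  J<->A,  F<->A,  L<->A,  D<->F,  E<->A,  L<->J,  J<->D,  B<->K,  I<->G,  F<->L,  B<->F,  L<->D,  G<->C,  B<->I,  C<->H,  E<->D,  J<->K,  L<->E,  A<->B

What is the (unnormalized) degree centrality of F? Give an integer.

4

F is directly tied to A, B, D, and L. That is 4 neighbors, so the degree of F is 4.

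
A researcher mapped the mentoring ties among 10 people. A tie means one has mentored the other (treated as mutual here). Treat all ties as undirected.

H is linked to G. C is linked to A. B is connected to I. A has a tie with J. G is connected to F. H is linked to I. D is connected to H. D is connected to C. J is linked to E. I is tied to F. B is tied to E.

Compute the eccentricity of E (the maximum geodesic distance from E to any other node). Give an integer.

4

Distances from E: A:2, B:1, C:3, D:4, F:3, G:4, H:3, I:2, J:1.
The largest is 4 (to G and D), so the eccentricity of E is 4.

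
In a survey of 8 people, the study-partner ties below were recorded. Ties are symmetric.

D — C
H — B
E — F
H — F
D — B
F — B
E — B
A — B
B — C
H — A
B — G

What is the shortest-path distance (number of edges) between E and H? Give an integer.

One shortest route is E – B – H, which uses 2 edges, and E and H are not directly tied, so nothing shorter exists. So d(E,H) = 2.

2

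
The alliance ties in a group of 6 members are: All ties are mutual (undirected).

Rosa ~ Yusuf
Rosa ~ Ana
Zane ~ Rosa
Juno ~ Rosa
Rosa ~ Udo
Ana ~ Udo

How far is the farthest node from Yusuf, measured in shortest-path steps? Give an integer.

2

Distances from Yusuf: Ana:2, Juno:2, Rosa:1, Udo:2, Zane:2.
The largest is 2 (to Juno, Zane, Ana, and Udo), so the eccentricity of Yusuf is 2.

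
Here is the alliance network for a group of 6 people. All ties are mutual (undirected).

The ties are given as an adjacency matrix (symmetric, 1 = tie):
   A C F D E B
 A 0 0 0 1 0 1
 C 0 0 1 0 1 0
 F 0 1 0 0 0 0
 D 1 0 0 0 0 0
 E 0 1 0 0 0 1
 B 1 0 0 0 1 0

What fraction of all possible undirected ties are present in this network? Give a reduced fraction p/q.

1/3

There are 5 edges and 6 nodes, so the maximum possible is C(6,2) = 15.
Density = 5/15 = 1/3.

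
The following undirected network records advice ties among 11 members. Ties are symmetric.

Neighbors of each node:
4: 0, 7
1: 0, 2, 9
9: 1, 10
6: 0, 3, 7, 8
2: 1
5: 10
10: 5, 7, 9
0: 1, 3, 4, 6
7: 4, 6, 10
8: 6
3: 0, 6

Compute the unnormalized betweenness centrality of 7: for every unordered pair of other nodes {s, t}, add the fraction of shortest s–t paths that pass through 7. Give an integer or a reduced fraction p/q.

71/6

Pairs whose geodesics pass through 7 — 4–9: 1/2; 4–8: 1/2; 4–6: 1/2; 4–10: 1; 4–5: 1; 9–8: 1/2; 9–6: 1/2; 0–10: 2/3; 0–5: 2/3; 3–10: 1; 3–5: 1; 8–10: 1; 8–5: 1; 6–10: 1 … (+1 more pairs).
All other pairs contribute 0.
Summing the contributions gives betweenness(7) = 71/6.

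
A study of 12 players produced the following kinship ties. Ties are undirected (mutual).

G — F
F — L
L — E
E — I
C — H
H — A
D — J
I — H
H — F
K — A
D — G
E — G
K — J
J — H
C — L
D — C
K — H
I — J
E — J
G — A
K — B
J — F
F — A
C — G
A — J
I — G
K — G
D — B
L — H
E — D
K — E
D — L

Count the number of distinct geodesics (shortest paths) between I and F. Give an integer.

The shortest distance is 2. The length-2 paths are: I–J–F; I–H–F; I–G–F.
That gives 3 distinct shortest paths.

3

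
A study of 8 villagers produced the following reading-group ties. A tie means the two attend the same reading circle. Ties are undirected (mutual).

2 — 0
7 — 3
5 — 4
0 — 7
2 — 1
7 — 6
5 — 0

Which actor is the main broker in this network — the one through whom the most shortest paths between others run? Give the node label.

0

Unnormalized betweenness of each node: 0:16, 1:0, 2:6, 3:0, 4:0, 5:6, 6:0, 7:11.
0 has the largest value, 16, making it the main broker — the node through which the most shortest paths run.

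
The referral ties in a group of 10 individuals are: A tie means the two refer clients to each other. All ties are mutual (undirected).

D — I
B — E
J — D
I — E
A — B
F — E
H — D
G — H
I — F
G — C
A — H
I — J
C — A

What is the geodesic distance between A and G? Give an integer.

One shortest route is A – H – G, which uses 2 edges, and A and G are not directly tied, so nothing shorter exists. So d(A,G) = 2.

2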